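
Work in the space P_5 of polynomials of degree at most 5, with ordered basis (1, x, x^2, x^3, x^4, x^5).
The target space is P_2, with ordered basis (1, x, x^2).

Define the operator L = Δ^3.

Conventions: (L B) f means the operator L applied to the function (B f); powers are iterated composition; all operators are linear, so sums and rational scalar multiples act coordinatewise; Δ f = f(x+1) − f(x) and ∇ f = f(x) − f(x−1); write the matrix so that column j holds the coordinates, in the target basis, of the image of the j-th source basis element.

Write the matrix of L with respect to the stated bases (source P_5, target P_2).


image of 1: 0
image of x: 0
image of x^2: 0
image of x^3: 6
image of x^4: 24x + 36
image of x^5: 60x^2 + 180x + 150
each image's coordinates form column j of the matrix

the matrix is [[0, 0, 0, 6, 36, 150]; [0, 0, 0, 0, 24, 180]; [0, 0, 0, 0, 0, 60]] (rows listed top to bottom)


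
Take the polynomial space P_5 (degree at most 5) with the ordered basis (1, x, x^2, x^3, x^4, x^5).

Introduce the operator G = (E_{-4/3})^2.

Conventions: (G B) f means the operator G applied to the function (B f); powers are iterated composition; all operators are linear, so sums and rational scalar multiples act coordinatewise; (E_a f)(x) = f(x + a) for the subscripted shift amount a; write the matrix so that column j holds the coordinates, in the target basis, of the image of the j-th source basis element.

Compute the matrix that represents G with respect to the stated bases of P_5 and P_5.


the matrix is [[1, -8/3, 64/9, -512/27, 4096/81, -32768/243]; [0, 1, -16/3, 64/3, -2048/27, 20480/81]; [0, 0, 1, -8, 128/3, -5120/27]; [0, 0, 0, 1, -32/3, 640/9]; [0, 0, 0, 0, 1, -40/3]; [0, 0, 0, 0, 0, 1]] (rows listed top to bottom)

image of 1: 1
image of x: x - 8/3
image of x^2: x^2 - (16/3)x + 64/9
image of x^3: x^3 - 8x^2 + (64/3)x - 512/27
image of x^4: x^4 - (32/3)x^3 + (128/3)x^2 - (2048/27)x + 4096/81
image of x^5: x^5 - (40/3)x^4 + (640/9)x^3 - (5120/27)x^2 + (20480/81)x - 32768/243
each image's coordinates form column j of the matrix


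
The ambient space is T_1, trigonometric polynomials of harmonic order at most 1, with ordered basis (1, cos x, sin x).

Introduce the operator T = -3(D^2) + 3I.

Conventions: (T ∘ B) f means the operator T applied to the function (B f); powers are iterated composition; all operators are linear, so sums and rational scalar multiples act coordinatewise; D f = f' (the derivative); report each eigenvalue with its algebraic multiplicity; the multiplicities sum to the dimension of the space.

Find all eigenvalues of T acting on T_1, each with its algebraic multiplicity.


λ = 3 (multiplicity 1), λ = 6 (multiplicity 2)

image of 1: 3
image of cos x: 6cos x
image of sin x: 6sin x
the matrix is diagonal; its diagonal is (3, 6, 6)
for a triangular matrix the eigenvalues are the diagonal entries, with algebraic multiplicity their repetition count


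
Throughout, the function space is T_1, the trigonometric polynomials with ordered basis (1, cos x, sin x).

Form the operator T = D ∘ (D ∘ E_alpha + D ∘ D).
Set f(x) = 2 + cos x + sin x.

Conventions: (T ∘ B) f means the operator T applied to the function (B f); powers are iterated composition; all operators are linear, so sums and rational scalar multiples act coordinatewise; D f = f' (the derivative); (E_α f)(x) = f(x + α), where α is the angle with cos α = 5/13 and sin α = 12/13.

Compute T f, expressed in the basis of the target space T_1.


E_alpha f = 2 + (17/13)cos x - (7/13)sin x
D E_alpha f = -(7/13)cos x - (17/13)sin x
D f = cos x - sin x
D D f = -cos x - sin x
(D ∘ E_alpha + D ∘ D) f = -(20/13)cos x - (30/13)sin x
D (D ∘ E_alpha + D ∘ D) f = -(30/13)cos x + (20/13)sin x

the result is g(x) = -(30/13)cos x + (20/13)sin x


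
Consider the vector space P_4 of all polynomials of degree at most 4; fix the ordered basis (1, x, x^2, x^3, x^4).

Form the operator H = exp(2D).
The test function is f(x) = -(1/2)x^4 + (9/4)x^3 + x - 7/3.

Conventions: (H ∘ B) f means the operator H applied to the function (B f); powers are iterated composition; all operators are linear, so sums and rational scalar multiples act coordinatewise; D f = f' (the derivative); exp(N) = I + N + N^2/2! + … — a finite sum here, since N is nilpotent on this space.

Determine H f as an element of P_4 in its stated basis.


order-1 term: -4x^3 + (27/2)x^2 + 2
order-2 term: -12x^2 + 27x
order-3 term: -16x + 18
order-4 term: -8
the series for exp(2D) f terminates at order 4
exp(2D) f = -(1/2)x^4 - (7/4)x^3 + (3/2)x^2 + 12x + 29/3

the image equals g(x) = -(1/2)x^4 - (7/4)x^3 + (3/2)x^2 + 12x + 29/3


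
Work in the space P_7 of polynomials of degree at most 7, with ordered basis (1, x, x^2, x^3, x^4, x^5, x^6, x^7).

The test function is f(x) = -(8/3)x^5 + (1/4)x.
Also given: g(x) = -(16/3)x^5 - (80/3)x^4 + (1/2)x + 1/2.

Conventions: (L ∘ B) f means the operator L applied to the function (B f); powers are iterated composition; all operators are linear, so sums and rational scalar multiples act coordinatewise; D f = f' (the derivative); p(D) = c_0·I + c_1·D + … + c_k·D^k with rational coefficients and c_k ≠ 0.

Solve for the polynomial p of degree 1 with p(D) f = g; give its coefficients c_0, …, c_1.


c_0 = 2, c_1 = 2

D^0 f = -(8/3)x^5 + (1/4)x
D^1 f = -(40/3)x^4 + 1/4
matching coefficients of g against c_0 f + c_1 Df + … from the top degree down determines the c_i
solution: c_0 = 2, c_1 = 2


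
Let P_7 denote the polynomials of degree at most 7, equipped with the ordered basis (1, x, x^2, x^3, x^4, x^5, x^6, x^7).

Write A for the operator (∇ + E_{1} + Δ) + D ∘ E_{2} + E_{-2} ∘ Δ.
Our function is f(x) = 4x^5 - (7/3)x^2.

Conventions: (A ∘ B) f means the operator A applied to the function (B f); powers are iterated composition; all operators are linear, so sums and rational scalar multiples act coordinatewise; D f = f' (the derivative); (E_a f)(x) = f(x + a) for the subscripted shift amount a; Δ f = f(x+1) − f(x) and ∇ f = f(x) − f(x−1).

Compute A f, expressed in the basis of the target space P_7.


∇ f = 20x^4 - 40x^3 + 40x^2 - (74/3)x + 19/3
E_{1} f = 4x^5 + 20x^4 + 40x^3 + (113/3)x^2 + (46/3)x + 5/3
Δ f = 20x^4 + 40x^3 + 40x^2 + (46/3)x + 5/3
(∇ + E_{1} + Δ) f = 4x^5 + 60x^4 + 40x^3 + (353/3)x^2 + 6x + 29/3
E_{2} f = 4x^5 + 40x^4 + 160x^3 + (953/3)x^2 + (932/3)x + 356/3
D E_{2} f = 20x^4 + 160x^3 + 480x^2 + (1906/3)x + 932/3
Δ f = 20x^4 + 40x^3 + 40x^2 + (46/3)x + 5/3
E_{-2} Δ f = 20x^4 - 120x^3 + 280x^2 - (914/3)x + 131
((∇ + E_{1} + Δ) + D ∘ E_{2} + E_{-2} ∘ Δ) f = 4x^5 + 100x^4 + 80x^3 + (2633/3)x^2 + (1010/3)x + 1354/3

the result is g(x) = 4x^5 + 100x^4 + 80x^3 + (2633/3)x^2 + (1010/3)x + 1354/3


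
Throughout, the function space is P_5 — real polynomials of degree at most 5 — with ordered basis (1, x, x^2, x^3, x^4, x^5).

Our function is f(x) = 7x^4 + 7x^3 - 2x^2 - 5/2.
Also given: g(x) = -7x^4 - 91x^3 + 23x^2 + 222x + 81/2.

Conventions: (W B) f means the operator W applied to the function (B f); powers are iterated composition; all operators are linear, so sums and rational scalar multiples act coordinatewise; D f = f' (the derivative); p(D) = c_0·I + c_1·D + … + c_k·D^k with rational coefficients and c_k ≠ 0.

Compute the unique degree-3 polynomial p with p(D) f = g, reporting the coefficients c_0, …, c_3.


D^0 f = 7x^4 + 7x^3 - 2x^2 - 5/2
D^1 f = 28x^3 + 21x^2 - 4x
D^2 f = 84x^2 + 42x - 4
D^3 f = 168x + 42
matching coefficients of g against c_0 f + c_1 Df + … from the top degree down determines the c_i
solution: c_0 = -1, c_1 = -3, c_2 = 1, c_3 = 1

c_0 = -1, c_1 = -3, c_2 = 1, c_3 = 1


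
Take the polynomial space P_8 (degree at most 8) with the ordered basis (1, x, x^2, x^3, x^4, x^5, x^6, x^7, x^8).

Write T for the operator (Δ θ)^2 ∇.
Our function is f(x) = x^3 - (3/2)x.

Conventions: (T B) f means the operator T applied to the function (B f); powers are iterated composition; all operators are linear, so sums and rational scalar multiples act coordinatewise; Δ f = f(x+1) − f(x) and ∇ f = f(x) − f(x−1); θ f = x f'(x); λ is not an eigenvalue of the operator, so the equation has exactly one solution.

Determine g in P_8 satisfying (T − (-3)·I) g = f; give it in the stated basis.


write g with unknown coordinates in the stated basis and equate coefficients in (T − (-3)·I) g = f
solving from the highest basis element down gives g = (1/3)x^3 - (1/2)x - 4/3
check: T g = 4
so T g − (-3)·g = x^3 - (3/2)x = f ✓

the image equals g(x) = (1/3)x^3 - (1/2)x - 4/3


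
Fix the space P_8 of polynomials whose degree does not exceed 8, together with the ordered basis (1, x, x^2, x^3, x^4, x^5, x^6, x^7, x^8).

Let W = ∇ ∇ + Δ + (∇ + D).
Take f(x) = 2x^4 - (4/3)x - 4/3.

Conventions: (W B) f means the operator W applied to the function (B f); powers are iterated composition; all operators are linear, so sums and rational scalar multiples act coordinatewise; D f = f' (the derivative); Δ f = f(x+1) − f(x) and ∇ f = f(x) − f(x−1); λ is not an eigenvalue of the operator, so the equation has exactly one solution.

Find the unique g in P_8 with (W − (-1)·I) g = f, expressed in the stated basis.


the image equals g(x) = 2x^4 - 24x^3 + 192x^2 - (2932/3)x + 7268/3

write g with unknown coordinates in the stated basis and equate coefficients in (W − (-1)·I) g = f
solving from the highest basis element down gives g = 2x^4 - 24x^3 + 192x^2 - (2932/3)x + 7268/3
check: W g = 24x^3 - 192x^2 + 976x - 2424
so W g − (-1)·g = 2x^4 - (4/3)x - 4/3 = f ✓


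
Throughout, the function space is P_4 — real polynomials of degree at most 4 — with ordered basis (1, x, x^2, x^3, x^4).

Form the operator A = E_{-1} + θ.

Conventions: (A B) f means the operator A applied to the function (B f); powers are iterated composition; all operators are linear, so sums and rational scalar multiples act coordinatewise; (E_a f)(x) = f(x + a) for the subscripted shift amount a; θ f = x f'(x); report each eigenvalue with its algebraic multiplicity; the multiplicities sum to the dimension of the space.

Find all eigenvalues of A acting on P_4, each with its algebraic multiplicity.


image of 1: 1
image of x: 2x - 1
image of x^2: 3x^2 - 2x + 1
image of x^3: 4x^3 - 3x^2 + 3x - 1
image of x^4: 5x^4 - 4x^3 + 6x^2 - 4x + 1
the matrix is upper triangular; its diagonal is (1, 2, 3, 4, 5)
for a triangular matrix the eigenvalues are the diagonal entries, with algebraic multiplicity their repetition count

λ = 1 (multiplicity 1), λ = 2 (multiplicity 1), λ = 3 (multiplicity 1), λ = 4 (multiplicity 1), λ = 5 (multiplicity 1)


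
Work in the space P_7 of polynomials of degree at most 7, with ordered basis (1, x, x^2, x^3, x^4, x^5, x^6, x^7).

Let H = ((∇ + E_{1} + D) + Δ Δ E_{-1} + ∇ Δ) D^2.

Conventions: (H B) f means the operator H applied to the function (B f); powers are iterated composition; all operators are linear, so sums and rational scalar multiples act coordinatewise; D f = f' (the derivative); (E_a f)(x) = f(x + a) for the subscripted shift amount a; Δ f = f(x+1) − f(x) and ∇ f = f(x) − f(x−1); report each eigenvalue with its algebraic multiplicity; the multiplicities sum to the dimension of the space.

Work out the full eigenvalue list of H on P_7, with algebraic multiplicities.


λ = 0 (multiplicity 8)

image of 1: 0
image of x: 0
image of x^2: 2
image of x^3: 6x + 18
image of x^4: 12x^2 + 72x + 48
image of x^5: 20x^3 + 180x^2 + 240x + 40
image of x^6: 30x^4 + 360x^3 + 720x^2 + 240x + 120
image of x^7: 42x^5 + 630x^4 + 1680x^3 + 840x^2 + 840x + 84
the matrix is upper triangular; its diagonal is (0, 0, 0, 0, 0, 0, 0, 0)
for a triangular matrix the eigenvalues are the diagonal entries, with algebraic multiplicity their repetition count


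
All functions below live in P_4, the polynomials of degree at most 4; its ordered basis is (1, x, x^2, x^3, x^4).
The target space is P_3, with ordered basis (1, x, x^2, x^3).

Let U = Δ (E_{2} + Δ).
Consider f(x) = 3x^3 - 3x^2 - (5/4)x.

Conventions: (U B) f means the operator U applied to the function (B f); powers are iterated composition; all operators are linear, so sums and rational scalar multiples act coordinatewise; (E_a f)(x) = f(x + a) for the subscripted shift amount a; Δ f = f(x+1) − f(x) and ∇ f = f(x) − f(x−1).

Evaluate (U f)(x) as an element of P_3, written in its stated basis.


E_{2} f = 3x^3 + 15x^2 + (91/4)x + 19/2
Δ f = 9x^2 + 3x - 5/4
(E_{2} + Δ) f = 3x^3 + 24x^2 + (103/4)x + 33/4
Δ (E_{2} + Δ) f = 9x^2 + 57x + 211/4

the image equals g(x) = 9x^2 + 57x + 211/4


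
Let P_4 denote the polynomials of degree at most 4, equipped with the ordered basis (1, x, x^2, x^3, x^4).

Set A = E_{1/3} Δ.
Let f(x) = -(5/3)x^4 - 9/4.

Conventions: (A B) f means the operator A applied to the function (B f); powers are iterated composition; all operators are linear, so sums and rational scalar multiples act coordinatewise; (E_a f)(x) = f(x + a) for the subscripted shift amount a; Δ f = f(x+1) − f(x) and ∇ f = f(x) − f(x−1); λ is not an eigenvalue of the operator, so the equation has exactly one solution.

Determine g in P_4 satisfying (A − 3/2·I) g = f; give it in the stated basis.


write g with unknown coordinates in the stated basis and equate coefficients in (A − 3/2·I) g = f
solving from the highest basis element down gives g = (10/9)x^4 + (80/27)x^3 + (40/3)x^2 + (2800/81)x + 67507/1458
check: A g = (40/9)x^3 + 20x^2 + (1400/27)x + 16330/243
so A g − 3/2·g = -(5/3)x^4 - 9/4 = f ✓

the result is g(x) = (10/9)x^4 + (80/27)x^3 + (40/3)x^2 + (2800/81)x + 67507/1458


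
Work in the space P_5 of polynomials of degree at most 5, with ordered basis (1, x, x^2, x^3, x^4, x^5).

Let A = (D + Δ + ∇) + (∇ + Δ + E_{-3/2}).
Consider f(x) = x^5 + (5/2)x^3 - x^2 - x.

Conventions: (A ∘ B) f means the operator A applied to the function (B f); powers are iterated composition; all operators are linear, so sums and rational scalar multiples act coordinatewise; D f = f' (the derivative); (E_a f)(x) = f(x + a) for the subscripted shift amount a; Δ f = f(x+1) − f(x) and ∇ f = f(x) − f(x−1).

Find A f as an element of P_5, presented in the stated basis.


the image equals g(x) = x^5 + (35/2)x^4 + 25x^3 + (63/2)x^2 + (547/16)x - 249/32

D f = 5x^4 + (15/2)x^2 - 2x - 1
Δ f = 5x^4 + 10x^3 + (35/2)x^2 + (21/2)x + 3/2
∇ f = 5x^4 - 10x^3 + (35/2)x^2 - (29/2)x + 7/2
(D + Δ + ∇) f = 15x^4 + (85/2)x^2 - 6x + 4
∇ f = 5x^4 - 10x^3 + (35/2)x^2 - (29/2)x + 7/2
Δ f = 5x^4 + 10x^3 + (35/2)x^2 + (21/2)x + 3/2
E_{-3/2} f = x^5 - (15/2)x^4 + 25x^3 - 46x^2 + (707/16)x - 537/32
(∇ + Δ + E_{-3/2}) f = x^5 + (5/2)x^4 + 25x^3 - 11x^2 + (643/16)x - 377/32
((D + Δ + ∇) + (∇ + Δ + E_{-3/2})) f = x^5 + (35/2)x^4 + 25x^3 + (63/2)x^2 + (547/16)x - 249/32


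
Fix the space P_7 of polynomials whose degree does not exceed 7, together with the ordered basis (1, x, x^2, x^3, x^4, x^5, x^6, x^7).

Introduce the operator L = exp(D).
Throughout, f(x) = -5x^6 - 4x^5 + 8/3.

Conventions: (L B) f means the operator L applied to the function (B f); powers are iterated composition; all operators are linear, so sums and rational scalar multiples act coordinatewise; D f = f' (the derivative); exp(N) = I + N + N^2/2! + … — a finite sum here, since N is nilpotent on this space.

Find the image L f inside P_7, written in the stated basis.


order-1 term: -30x^5 - 20x^4
order-2 term: -75x^4 - 40x^3
order-3 term: -100x^3 - 40x^2
order-4 term: -75x^2 - 20x
order-5 term: -30x - 4
order-6 term: -5
the series for exp(D) f terminates at order 6
exp(D) f = -5x^6 - 34x^5 - 95x^4 - 140x^3 - 115x^2 - 50x - 19/3

the image equals g(x) = -5x^6 - 34x^5 - 95x^4 - 140x^3 - 115x^2 - 50x - 19/3


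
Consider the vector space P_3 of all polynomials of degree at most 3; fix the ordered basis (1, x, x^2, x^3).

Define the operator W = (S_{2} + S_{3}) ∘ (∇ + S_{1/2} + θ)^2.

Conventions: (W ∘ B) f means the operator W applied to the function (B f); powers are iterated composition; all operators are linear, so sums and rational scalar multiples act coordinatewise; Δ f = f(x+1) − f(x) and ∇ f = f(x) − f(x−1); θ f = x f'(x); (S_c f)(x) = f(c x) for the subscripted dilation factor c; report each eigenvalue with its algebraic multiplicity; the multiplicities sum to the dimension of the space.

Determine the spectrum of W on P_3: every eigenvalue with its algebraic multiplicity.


image of 1: 2
image of x: (45/4)x + 5
image of x^2: (1053/16)x^2 + (75/2)x - 5/2
image of x^3: (21875/64)x^3 + (1677/8)x^2 - (315/8)x - 15/4
the matrix is upper triangular; its diagonal is (2, 45/4, 1053/16, 21875/64)
for a triangular matrix the eigenvalues are the diagonal entries, with algebraic multiplicity their repetition count

λ = 2 (multiplicity 1), λ = 45/4 (multiplicity 1), λ = 1053/16 (multiplicity 1), λ = 21875/64 (multiplicity 1)


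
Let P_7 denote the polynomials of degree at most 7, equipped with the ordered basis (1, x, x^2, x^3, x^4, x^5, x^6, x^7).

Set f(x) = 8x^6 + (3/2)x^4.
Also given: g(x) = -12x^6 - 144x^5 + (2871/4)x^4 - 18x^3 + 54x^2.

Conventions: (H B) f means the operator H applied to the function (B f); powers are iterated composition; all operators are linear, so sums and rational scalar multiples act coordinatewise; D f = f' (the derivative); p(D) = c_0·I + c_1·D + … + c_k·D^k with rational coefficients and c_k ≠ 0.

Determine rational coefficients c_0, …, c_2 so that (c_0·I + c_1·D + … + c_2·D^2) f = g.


D^0 f = 8x^6 + (3/2)x^4
D^1 f = 48x^5 + 6x^3
D^2 f = 240x^4 + 18x^2
matching coefficients of g against c_0 f + c_1 Df + … from the top degree down determines the c_i
solution: c_0 = -3/2, c_1 = -3, c_2 = 3

c_0 = -3/2, c_1 = -3, c_2 = 3


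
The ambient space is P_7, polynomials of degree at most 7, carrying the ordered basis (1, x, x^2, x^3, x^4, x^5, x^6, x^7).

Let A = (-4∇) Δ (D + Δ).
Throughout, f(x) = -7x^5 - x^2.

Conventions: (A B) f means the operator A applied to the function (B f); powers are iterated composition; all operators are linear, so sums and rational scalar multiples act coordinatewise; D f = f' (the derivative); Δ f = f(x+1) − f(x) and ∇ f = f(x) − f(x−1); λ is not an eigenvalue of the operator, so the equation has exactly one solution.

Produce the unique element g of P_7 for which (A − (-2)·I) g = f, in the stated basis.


write g with unknown coordinates in the stated basis and equate coefficients in (A − (-2)·I) g = f
solving from the highest basis element down gives g = -(7/2)x^5 - (1681/2)x^2 - 420x - 280
check: A g = 1680x^2 + 840x + 560
so A g − (-2)·g = -7x^5 - x^2 = f ✓

the image equals g(x) = -(7/2)x^5 - (1681/2)x^2 - 420x - 280


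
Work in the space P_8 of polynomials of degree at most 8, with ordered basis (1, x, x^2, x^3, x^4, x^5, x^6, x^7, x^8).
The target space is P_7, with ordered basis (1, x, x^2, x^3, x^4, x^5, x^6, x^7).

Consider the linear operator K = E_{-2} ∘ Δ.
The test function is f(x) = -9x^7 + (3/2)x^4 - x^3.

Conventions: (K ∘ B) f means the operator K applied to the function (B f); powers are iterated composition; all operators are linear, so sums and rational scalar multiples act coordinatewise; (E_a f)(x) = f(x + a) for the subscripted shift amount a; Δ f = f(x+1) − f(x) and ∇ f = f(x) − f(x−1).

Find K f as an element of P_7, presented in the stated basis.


g(x) = -63x^6 + 567x^5 - 2205x^4 + 4731x^3 - 5889x^2 + 4020x - 2345/2

Δ f = -63x^6 - 189x^5 - 315x^4 - 309x^3 - 183x^2 - 60x - 17/2
E_{-2} Δ f = -63x^6 + 567x^5 - 2205x^4 + 4731x^3 - 5889x^2 + 4020x - 2345/2


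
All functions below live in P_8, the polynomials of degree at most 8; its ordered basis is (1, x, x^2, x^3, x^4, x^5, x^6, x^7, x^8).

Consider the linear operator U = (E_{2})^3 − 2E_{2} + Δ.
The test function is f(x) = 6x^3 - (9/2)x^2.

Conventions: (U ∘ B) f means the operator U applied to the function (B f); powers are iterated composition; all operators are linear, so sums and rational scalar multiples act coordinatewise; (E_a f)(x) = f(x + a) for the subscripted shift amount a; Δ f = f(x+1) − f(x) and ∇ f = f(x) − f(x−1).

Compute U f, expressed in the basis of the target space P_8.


g(x) = -6x^3 + (117/2)x^2 + 495x + 2151/2

E_{2} f = 6x^3 + (63/2)x^2 + 54x + 30
E_{2} E_{2} f = 6x^3 + (135/2)x^2 + 252x + 312
E_{2} E_{2} E_{2} f = 6x^3 + (207/2)x^2 + 594x + 1134
E_{2} f = 6x^3 + (63/2)x^2 + 54x + 30
(-2E_{2}) f = -12x^3 - 63x^2 - 108x - 60
Δ f = 18x^2 + 9x + 3/2
((E_{2})^3 − 2E_{2} + Δ) f = -6x^3 + (117/2)x^2 + 495x + 2151/2


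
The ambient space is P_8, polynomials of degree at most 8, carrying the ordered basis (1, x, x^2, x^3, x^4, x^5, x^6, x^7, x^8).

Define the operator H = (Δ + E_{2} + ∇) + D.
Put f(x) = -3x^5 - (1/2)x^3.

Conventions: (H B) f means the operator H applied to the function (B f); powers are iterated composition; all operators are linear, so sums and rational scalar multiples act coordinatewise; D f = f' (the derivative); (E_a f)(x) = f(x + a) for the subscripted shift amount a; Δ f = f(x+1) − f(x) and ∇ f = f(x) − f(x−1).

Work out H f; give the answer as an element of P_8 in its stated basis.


Δ f = -15x^4 - 30x^3 - (63/2)x^2 - (33/2)x - 7/2
E_{2} f = -3x^5 - 30x^4 - (241/2)x^3 - 243x^2 - 246x - 100
∇ f = -15x^4 + 30x^3 - (63/2)x^2 + (33/2)x - 7/2
(Δ + E_{2} + ∇) f = -3x^5 - 60x^4 - (241/2)x^3 - 306x^2 - 246x - 107
D f = -15x^4 - (3/2)x^2
((Δ + E_{2} + ∇) + D) f = -3x^5 - 75x^4 - (241/2)x^3 - (615/2)x^2 - 246x - 107

the result is g(x) = -3x^5 - 75x^4 - (241/2)x^3 - (615/2)x^2 - 246x - 107


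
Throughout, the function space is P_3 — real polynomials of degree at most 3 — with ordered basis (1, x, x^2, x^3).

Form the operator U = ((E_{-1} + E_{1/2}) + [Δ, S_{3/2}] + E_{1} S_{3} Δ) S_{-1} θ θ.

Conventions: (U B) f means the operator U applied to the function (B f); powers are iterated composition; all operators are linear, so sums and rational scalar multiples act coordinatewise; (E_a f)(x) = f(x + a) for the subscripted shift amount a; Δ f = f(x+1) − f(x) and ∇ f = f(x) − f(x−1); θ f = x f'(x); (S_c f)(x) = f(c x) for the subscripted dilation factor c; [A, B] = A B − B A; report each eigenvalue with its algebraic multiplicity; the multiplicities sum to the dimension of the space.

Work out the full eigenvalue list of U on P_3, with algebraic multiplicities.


λ = -18 (multiplicity 1), λ = -2 (multiplicity 1), λ = 0 (multiplicity 1), λ = 8 (multiplicity 1)

image of 1: 0
image of x: -2x - 1
image of x^2: 8x^2 + 26x + 38
image of x^3: -18x^3 - (2079/8)x^2 - (5211/8)x - 693/2
the matrix is upper triangular; its diagonal is (0, -2, 8, -18)
for a triangular matrix the eigenvalues are the diagonal entries, with algebraic multiplicity their repetition count


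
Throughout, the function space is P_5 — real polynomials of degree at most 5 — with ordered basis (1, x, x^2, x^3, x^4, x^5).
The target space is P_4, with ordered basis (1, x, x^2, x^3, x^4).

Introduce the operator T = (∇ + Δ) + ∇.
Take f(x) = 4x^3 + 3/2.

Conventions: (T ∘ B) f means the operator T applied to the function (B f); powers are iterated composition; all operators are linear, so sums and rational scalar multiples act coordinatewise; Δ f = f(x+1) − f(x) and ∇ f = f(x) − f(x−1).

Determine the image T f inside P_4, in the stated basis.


the result is g(x) = 36x^2 - 12x + 12

∇ f = 12x^2 - 12x + 4
Δ f = 12x^2 + 12x + 4
(∇ + Δ) f = 24x^2 + 8
∇ f = 12x^2 - 12x + 4
((∇ + Δ) + ∇) f = 36x^2 - 12x + 12


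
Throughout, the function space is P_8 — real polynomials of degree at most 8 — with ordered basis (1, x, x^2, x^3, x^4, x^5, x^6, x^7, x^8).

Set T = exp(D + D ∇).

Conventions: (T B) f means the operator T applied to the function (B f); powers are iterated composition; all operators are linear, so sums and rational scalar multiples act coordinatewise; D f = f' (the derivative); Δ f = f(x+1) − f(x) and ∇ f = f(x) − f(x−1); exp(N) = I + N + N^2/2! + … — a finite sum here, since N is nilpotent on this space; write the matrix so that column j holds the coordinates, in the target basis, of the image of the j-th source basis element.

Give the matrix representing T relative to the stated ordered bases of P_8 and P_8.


the matrix is [[1, 1, 3, 4, 17, 6, 157, -412, 3425]; [0, 1, 2, 9, 16, 85, 36, 1099, -3296]; [0, 0, 1, 3, 18, 40, 255, 126, 4396]; [0, 0, 0, 1, 4, 30, 80, 595, 336]; [0, 0, 0, 0, 1, 5, 45, 140, 1190]; [0, 0, 0, 0, 0, 1, 6, 63, 224]; [0, 0, 0, 0, 0, 0, 1, 7, 84]; [0, 0, 0, 0, 0, 0, 0, 1, 8]; [0, 0, 0, 0, 0, 0, 0, 0, 1]] (rows listed top to bottom)

image of 1: 1
image of x: x + 1
image of x^2: x^2 + 2x + 3
image of x^3: x^3 + 3x^2 + 9x + 4
image of x^4: x^4 + 4x^3 + 18x^2 + 16x + 17
image of x^5: x^5 + 5x^4 + 30x^3 + 40x^2 + 85x + 6
image of x^6: x^6 + 6x^5 + 45x^4 + 80x^3 + 255x^2 + 36x + 157
image of x^7: x^7 + 7x^6 + 63x^5 + 140x^4 + 595x^3 + 126x^2 + 1099x - 412
image of x^8: x^8 + 8x^7 + 84x^6 + 224x^5 + 1190x^4 + 336x^3 + 4396x^2 - 3296x + 3425
each image's coordinates form column j of the matrix


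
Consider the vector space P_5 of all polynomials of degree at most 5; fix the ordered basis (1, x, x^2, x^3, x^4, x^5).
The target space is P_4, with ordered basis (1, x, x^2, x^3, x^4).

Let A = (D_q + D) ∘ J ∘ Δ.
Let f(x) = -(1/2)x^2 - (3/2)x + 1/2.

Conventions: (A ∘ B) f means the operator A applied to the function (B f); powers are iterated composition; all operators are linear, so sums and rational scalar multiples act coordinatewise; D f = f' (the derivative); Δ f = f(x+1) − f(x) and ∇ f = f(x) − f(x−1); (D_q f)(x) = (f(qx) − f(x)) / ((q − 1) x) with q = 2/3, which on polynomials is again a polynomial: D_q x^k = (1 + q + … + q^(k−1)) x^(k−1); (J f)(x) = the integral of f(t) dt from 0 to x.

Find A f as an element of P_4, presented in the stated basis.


Δ f = -x - 2
J Δ f = -(1/2)x^2 - 2x
D_q J Δ f = -(5/6)x - 2
D J Δ f = -x - 2
(D_q + D) J Δ f = -(11/6)x - 4

the result is g(x) = -(11/6)x - 4


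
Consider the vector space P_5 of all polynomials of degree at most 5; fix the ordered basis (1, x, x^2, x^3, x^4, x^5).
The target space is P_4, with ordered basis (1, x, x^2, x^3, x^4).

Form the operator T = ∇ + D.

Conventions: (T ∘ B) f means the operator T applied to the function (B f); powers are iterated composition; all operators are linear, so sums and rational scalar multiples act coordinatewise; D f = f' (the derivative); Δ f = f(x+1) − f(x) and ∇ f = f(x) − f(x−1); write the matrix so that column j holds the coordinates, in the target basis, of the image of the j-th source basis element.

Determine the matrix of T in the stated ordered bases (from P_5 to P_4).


the matrix is [[0, 2, -1, 1, -1, 1]; [0, 0, 4, -3, 4, -5]; [0, 0, 0, 6, -6, 10]; [0, 0, 0, 0, 8, -10]; [0, 0, 0, 0, 0, 10]] (rows listed top to bottom)

image of 1: 0
image of x: 2
image of x^2: 4x - 1
image of x^3: 6x^2 - 3x + 1
image of x^4: 8x^3 - 6x^2 + 4x - 1
image of x^5: 10x^4 - 10x^3 + 10x^2 - 5x + 1
each image's coordinates form column j of the matrix


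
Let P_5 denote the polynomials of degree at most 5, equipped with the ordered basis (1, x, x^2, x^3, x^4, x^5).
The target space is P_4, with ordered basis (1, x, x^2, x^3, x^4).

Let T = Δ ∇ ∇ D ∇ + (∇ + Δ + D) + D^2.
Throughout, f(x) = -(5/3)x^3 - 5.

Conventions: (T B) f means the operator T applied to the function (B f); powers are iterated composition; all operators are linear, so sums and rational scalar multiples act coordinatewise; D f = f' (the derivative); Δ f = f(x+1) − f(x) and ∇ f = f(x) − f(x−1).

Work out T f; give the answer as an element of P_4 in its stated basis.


the image equals g(x) = -15x^2 - 10x - 10/3

∇ f = -5x^2 + 5x - 5/3
D ∇ f = -10x + 5
∇ D ∇ f = -10
∇ ∇ D ∇ f = 0
Δ (∇ ∇ D) ∇ f = 0
∇ f = -5x^2 + 5x - 5/3
Δ f = -5x^2 - 5x - 5/3
D f = -5x^2
(∇ + Δ + D) f = -15x^2 - 10/3
D f = -5x^2
D D f = -10x
(Δ ∇ ∇ D ∇ + (∇ + Δ + D) + D^2) f = -15x^2 - 10x - 10/3


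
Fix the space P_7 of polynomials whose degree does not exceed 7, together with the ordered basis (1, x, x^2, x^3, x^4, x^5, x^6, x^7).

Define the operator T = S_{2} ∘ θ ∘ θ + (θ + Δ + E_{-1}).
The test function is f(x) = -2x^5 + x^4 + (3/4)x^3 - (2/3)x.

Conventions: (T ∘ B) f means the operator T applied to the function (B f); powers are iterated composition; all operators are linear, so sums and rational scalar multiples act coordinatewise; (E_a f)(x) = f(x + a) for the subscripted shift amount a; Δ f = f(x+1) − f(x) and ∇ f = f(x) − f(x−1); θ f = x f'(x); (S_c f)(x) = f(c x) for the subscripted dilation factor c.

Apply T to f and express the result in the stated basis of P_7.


g(x) = -1612x^5 + 261x^4 + 17x^3 + 12x^2 - (109/6)x + 2

θ f = -10x^5 + 4x^4 + (9/4)x^3 - (2/3)x
θ θ f = -50x^5 + 16x^4 + (27/4)x^3 - (2/3)x
S_{2} θ θ f = -1600x^5 + 256x^4 + 54x^3 - (4/3)x
θ f = -10x^5 + 4x^4 + (9/4)x^3 - (2/3)x
Δ f = -10x^4 - 16x^3 - (47/4)x^2 - (15/4)x - 11/12
E_{-1} f = -2x^5 + 11x^4 - (93/4)x^3 + (95/4)x^2 - (149/12)x + 35/12
(θ + Δ + E_{-1}) f = -12x^5 + 5x^4 - 37x^3 + 12x^2 - (101/6)x + 2
(S_{2} ∘ θ ∘ θ + (θ + Δ + E_{-1})) f = -1612x^5 + 261x^4 + 17x^3 + 12x^2 - (109/6)x + 2


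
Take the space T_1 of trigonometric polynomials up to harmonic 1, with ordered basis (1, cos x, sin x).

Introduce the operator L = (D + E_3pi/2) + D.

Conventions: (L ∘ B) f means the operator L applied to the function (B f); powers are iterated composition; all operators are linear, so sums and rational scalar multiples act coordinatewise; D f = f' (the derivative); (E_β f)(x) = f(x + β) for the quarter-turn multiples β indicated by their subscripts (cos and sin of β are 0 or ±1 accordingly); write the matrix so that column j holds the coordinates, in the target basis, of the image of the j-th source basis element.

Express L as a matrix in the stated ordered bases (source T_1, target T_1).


the matrix is [[1, 0, 0]; [0, 0, 1]; [0, -1, 0]] (rows listed top to bottom)

image of 1: 1
image of cos x: -sin x
image of sin x: cos x
each image's coordinates form column j of the matrix


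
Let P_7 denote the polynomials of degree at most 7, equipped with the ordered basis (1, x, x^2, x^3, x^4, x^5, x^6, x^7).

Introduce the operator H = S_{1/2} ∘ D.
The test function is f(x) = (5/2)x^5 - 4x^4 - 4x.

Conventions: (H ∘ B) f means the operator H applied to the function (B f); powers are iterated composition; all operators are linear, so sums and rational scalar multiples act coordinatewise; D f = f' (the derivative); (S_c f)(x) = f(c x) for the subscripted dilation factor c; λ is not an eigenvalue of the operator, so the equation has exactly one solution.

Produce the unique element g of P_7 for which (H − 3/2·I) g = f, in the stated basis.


write g with unknown coordinates in the stated basis and equate coefficients in (H − 3/2·I) g = f
solving from the highest basis element down gives g = -(5/3)x^5 + (167/72)x^4 + (167/216)x^3 + (167/432)x^2 + (1895/648)x + 1895/972
check: H g = -(25/48)x^4 + (167/144)x^3 + (167/288)x^2 + (167/432)x + 1895/648
so H g − 3/2·g = (5/2)x^5 - 4x^4 - 4x = f ✓

the image equals g(x) = -(5/3)x^5 + (167/72)x^4 + (167/216)x^3 + (167/432)x^2 + (1895/648)x + 1895/972


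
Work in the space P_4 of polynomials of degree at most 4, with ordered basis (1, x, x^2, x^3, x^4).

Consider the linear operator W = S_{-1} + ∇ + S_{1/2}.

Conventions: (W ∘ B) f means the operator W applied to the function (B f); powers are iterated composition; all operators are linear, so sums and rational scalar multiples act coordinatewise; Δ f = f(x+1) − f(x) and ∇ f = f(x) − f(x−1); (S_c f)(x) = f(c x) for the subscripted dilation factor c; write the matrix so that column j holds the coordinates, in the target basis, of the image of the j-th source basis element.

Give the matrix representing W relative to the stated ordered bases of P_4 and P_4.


image of 1: 2
image of x: -(1/2)x + 1
image of x^2: (5/4)x^2 + 2x - 1
image of x^3: -(7/8)x^3 + 3x^2 - 3x + 1
image of x^4: (17/16)x^4 + 4x^3 - 6x^2 + 4x - 1
each image's coordinates form column j of the matrix

the matrix is [[2, 1, -1, 1, -1]; [0, -1/2, 2, -3, 4]; [0, 0, 5/4, 3, -6]; [0, 0, 0, -7/8, 4]; [0, 0, 0, 0, 17/16]] (rows listed top to bottom)


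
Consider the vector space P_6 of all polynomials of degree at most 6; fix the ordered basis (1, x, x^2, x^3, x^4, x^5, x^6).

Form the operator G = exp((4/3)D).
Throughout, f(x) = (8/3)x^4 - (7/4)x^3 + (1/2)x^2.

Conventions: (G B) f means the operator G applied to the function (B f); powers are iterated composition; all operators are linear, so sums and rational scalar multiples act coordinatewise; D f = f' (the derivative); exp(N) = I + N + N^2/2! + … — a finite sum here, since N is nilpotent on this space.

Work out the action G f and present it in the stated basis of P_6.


the image equals g(x) = (8/3)x^4 + (449/36)x^3 + (395/18)x^2 + (1400/81)x + 1256/243

order-1 term: (128/9)x^3 - 7x^2 + (4/3)x
order-2 term: (256/9)x^2 - (28/3)x + 8/9
order-3 term: (2048/81)x - 112/27
order-4 term: 2048/243
the series for exp((4/3)D) f terminates at order 4
exp((4/3)D) f = (8/3)x^4 + (449/36)x^3 + (395/18)x^2 + (1400/81)x + 1256/243


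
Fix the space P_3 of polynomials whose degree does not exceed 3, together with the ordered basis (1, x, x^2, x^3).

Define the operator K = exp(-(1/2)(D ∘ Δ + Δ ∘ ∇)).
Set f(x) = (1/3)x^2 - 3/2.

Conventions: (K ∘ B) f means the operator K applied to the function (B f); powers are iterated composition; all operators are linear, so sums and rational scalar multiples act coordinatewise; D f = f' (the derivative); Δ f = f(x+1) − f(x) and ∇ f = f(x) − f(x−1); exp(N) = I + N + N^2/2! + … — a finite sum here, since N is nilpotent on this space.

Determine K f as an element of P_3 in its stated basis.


order-1 term: -2/3
the series for exp(-(1/2)(D ∘ Δ + Δ ∘ ∇)) f terminates at order 1
exp(-(1/2)(D ∘ Δ + Δ ∘ ∇)) f = (1/3)x^2 - 13/6

g(x) = (1/3)x^2 - 13/6


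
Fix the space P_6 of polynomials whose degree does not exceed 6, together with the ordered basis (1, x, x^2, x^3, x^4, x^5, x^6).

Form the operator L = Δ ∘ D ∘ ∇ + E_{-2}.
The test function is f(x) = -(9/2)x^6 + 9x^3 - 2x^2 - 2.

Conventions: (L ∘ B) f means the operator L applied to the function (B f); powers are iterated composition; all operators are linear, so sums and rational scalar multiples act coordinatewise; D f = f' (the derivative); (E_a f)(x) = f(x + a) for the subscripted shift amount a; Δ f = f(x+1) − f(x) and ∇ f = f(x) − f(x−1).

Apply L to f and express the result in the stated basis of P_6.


the result is g(x) = -(9/2)x^6 + 54x^5 - 270x^4 + 189x^3 - 1136x^2 + 710x - 316

∇ f = -27x^5 + (135/2)x^4 - 90x^3 + (189/2)x^2 - 58x + 31/2
D ∇ f = -135x^4 + 270x^3 - 270x^2 + 189x - 58
Δ D ∇ f = -540x^3 - 270x + 54
E_{-2} f = -(9/2)x^6 + 54x^5 - 270x^4 + 729x^3 - 1136x^2 + 980x - 370
(Δ ∘ D ∘ ∇ + E_{-2}) f = -(9/2)x^6 + 54x^5 - 270x^4 + 189x^3 - 1136x^2 + 710x - 316


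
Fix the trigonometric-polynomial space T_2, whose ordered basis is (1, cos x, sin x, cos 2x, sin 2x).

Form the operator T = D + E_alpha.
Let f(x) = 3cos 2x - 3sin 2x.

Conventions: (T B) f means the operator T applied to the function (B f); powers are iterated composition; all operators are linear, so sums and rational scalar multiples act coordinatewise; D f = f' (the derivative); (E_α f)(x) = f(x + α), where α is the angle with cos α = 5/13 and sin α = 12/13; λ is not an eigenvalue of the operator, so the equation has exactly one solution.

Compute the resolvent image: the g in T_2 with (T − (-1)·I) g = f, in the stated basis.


write g with unknown coordinates in the stated basis and equate coefficients in (T − (-1)·I) g = f
solving from the highest basis element down gives g = (381/314)cos 2x + (153/157)sin 2x
check: T g = (561/314)cos 2x - (624/157)sin 2x
so T g − (-1)·g = 3cos 2x - 3sin 2x = f ✓

g(x) = (381/314)cos 2x + (153/157)sin 2x


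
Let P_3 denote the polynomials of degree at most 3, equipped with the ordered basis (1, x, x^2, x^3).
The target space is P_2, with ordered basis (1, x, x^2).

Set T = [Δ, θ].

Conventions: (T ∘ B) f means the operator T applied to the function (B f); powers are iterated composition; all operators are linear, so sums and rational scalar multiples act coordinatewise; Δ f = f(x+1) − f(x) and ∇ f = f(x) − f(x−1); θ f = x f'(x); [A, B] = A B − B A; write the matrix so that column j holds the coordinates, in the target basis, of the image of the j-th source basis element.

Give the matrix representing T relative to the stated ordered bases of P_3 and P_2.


image of 1: 0
image of x: 1
image of x^2: 2x + 2
image of x^3: 3x^2 + 6x + 3
each image's coordinates form column j of the matrix

the matrix is [[0, 1, 2, 3]; [0, 0, 2, 6]; [0, 0, 0, 3]] (rows listed top to bottom)


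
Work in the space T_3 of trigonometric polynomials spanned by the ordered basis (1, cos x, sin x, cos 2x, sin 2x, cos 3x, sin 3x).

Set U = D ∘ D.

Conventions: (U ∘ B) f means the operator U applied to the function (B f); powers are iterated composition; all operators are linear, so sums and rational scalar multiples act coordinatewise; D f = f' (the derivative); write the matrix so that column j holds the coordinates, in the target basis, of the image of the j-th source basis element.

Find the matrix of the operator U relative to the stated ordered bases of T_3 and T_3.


image of 1: 0
image of cos x: -cos x
image of sin x: -sin x
image of cos 2x: -4cos 2x
image of sin 2x: -4sin 2x
image of cos 3x: -9cos 3x
image of sin 3x: -9sin 3x
each image's coordinates form column j of the matrix

the matrix is [[0, 0, 0, 0, 0, 0, 0]; [0, -1, 0, 0, 0, 0, 0]; [0, 0, -1, 0, 0, 0, 0]; [0, 0, 0, -4, 0, 0, 0]; [0, 0, 0, 0, -4, 0, 0]; [0, 0, 0, 0, 0, -9, 0]; [0, 0, 0, 0, 0, 0, -9]] (rows listed top to bottom)


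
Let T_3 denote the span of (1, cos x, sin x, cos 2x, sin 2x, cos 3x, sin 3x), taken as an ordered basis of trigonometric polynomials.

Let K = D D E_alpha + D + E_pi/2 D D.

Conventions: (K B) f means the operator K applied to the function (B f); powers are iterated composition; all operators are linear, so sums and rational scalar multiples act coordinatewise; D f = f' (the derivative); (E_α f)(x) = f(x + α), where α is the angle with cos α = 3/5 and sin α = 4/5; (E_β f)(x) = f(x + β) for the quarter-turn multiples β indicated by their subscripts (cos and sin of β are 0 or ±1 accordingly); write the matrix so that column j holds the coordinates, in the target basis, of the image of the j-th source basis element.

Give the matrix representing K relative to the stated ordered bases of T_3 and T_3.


the matrix is [[0, 0, 0, 0, 0, 0, 0]; [0, -3/5, -4/5, 0, 0, 0, 0]; [0, 4/5, -3/5, 0, 0, 0, 0]; [0, 0, 0, 128/25, -46/25, 0, 0]; [0, 0, 0, 46/25, 128/25, 0, 0]; [0, 0, 0, 0, 0, 1053/125, 1104/125]; [0, 0, 0, 0, 0, -1104/125, 1053/125]] (rows listed top to bottom)

image of 1: 0
image of cos x: -(3/5)cos x + (4/5)sin x
image of sin x: -(4/5)cos x - (3/5)sin x
image of cos 2x: (128/25)cos 2x + (46/25)sin 2x
image of sin 2x: -(46/25)cos 2x + (128/25)sin 2x
image of cos 3x: (1053/125)cos 3x - (1104/125)sin 3x
image of sin 3x: (1104/125)cos 3x + (1053/125)sin 3x
each image's coordinates form column j of the matrix


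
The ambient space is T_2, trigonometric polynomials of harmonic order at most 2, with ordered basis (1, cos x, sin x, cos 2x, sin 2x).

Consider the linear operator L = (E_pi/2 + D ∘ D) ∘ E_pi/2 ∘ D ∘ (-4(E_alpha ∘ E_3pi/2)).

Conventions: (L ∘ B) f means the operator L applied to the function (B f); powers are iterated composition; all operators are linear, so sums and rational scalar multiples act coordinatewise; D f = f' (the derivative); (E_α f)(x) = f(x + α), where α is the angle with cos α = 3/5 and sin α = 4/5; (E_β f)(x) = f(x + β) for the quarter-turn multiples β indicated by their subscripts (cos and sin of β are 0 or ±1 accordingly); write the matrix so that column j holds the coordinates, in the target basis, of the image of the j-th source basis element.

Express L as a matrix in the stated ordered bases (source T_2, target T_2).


the matrix is [[0, 0, 0, 0, 0]; [0, -4/5, 28/5, 0, 0]; [0, -28/5, -4/5, 0, 0]; [0, 0, 0, -192/5, -56/5]; [0, 0, 0, 56/5, -192/5]] (rows listed top to bottom)

image of 1: 0
image of cos x: -(4/5)cos x - (28/5)sin x
image of sin x: (28/5)cos x - (4/5)sin x
image of cos 2x: -(192/5)cos 2x + (56/5)sin 2x
image of sin 2x: -(56/5)cos 2x - (192/5)sin 2x
each image's coordinates form column j of the matrix
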